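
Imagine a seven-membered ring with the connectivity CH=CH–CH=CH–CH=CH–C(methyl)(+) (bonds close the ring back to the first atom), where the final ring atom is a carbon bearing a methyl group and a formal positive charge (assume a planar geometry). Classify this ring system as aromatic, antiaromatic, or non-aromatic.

Aromatic

Check conjugation: the double-bond atoms are sp², each contributing one p electron; the carbocation has an empty p orbital — every position has a p orbital, so the cyclic π system is continuous.
Tallying contributions gives 3 × 2 = 6 from the double-bond units + 0 from the C(methyl)(+) atom = 6.
With 6 π electrons (n = 1), the Hückel 4n+2 condition holds.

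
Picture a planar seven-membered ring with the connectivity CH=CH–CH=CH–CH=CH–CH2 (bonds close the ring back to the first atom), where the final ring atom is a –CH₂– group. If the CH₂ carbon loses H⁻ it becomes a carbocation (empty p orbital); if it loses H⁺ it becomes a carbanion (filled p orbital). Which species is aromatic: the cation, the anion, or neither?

The cation

Both ions have a continuous loop of p orbitals — each ring atom is sp².
Cation: 3 × 2 + 0 = 6 π electrons → 4(1)+2, aromatic.
Anion: 3 × 2 + 2 = 8 π electrons → 4(2), antiaromatic.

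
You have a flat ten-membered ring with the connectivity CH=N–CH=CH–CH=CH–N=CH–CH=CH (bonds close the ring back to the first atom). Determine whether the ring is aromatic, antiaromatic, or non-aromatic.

Aromatic

Check conjugation: each doubly-bonded ring atom is sp² with one p-orbital electron; each sp² =N– keeps its lone pair in-plane and puts one electron into the π system — every position has a p orbital, so the cyclic π system is continuous.
Tallying contributions gives 5 × 2 = 10 from the 5 double-bond units.
That gives a 4n+2 count (10, n = 2).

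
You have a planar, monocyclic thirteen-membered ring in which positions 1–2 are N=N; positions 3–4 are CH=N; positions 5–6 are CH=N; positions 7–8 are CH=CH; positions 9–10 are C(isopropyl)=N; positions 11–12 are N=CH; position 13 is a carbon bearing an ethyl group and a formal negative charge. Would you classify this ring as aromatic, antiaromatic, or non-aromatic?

The p orbitals form a continuous loop: the double-bond atoms are sp², each contributing one p electron; each sp² =N– keeps its lone pair in-plane and puts one electron into the π system; the carbanion's lone pair occupies the p orbital. The ring is fully conjugated.
π-electron count: 6 × 2 = 12 from the double-bond units + 2 from the C(ethyl)(-) atom = 14.
That gives a 4n+2 count (14, n = 3).

Aromatic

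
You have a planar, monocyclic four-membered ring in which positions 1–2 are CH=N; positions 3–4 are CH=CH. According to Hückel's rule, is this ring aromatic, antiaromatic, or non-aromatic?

Antiaromatic

Check conjugation: every atom in a ring double bond is sp² and brings one electron to the p orbital; each =N– nitrogen is pyridine-type (lone pair in the sp² plane, one electron in the p orbital) — every position has a p orbital, so the cyclic π system is continuous.
Adding the contributions, 2 × 2 = 4 from the 2 double-bond units.
4 = 4(1); a planar, fully conjugated 4n system is antiaromatic.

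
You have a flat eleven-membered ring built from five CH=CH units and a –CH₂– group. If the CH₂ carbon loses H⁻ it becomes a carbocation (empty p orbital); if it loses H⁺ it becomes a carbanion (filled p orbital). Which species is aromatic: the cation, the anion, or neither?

The cation

Once that carbon is sp², every ring atom has a p orbital and both ions are fully conjugated.
Cation: 5 × 2 + 0 = 10 π electrons → 4(2)+2, aromatic.
Anion: 5 × 2 + 2 = 12 π electrons → 4(3), antiaromatic.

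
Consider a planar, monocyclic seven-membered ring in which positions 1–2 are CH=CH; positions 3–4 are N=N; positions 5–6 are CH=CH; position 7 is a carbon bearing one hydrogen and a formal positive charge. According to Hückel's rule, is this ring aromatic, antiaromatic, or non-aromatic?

Check conjugation: every atom in a ring double bond is sp² and brings one electron to the p orbital; each =N– nitrogen is pyridine-type (lone pair in the sp² plane, one electron in the p orbital); the carbocation has an empty p orbital — every position has a p orbital, so the cyclic π system is continuous.
Counting π electrons: 3 × 2 = 6 from the double-bond units + 0 from the CH(+) atom = 6.
That gives a 4n+2 count (6, n = 1).

Aromatic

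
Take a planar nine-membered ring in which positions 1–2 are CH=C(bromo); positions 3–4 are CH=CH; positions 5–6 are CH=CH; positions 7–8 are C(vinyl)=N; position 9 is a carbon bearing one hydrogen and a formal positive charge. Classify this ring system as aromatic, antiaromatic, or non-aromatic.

All ring atoms are sp² and supply a p orbital to the ring (the double-bond atoms are sp², each contributing one p electron; the doubly-bonded nitrogens are pyridine-type — their lone pairs lie in the ring plane, leaving one electron in the p orbital; the carbocation has an empty p orbital); the conjugation is uninterrupted.
Counting π electrons: 4 × 2 = 8 from the double-bond units + 0 from the CH(+) atom = 8.
A 4n π count (8, n = 2) in a planar conjugated ring means antiaromatic.

Antiaromatic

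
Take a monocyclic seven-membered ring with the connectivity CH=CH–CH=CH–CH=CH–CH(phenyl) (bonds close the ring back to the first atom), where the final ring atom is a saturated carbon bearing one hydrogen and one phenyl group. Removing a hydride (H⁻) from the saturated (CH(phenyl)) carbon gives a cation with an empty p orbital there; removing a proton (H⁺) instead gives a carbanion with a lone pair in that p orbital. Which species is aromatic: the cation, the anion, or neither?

The cation

Both ions have a continuous loop of p orbitals — each ring atom is sp².
Cation: 3 × 2 + 0 = 6 π electrons → 4(1)+2, aromatic.
Anion: 3 × 2 + 2 = 8 π electrons → 4(2), antiaromatic.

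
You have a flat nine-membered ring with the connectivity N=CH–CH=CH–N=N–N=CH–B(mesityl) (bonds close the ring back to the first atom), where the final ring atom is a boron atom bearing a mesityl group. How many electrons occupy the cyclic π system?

8

The p orbitals form a continuous loop: every atom in a ring double bond is sp² and brings one electron to the p orbital; each sp² =N– keeps its lone pair in-plane and puts one electron into the π system; the boron has an empty p orbital. The ring is fully conjugated.
Tallying contributions gives 4 × 2 = 8 from the double-bond units + 0 from the B(mesityl) atom = 8.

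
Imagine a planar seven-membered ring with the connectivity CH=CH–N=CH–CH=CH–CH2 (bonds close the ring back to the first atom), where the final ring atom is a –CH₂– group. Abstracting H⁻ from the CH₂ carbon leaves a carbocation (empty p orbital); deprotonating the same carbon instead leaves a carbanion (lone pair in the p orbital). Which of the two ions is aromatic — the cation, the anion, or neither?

Once that carbon is sp², every ring atom has a p orbital and both ions are fully conjugated.
Cation: 3 × 2 + 0 = 6 π electrons → 4(1)+2, aromatic.
Anion: 3 × 2 + 2 = 8 π electrons → 4(2), antiaromatic.

The cation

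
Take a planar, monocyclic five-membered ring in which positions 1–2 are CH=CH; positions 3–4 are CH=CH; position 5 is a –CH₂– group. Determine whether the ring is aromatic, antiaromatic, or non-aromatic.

At the CH2 position, the tetrahedral CH₂ carbon is sp³ and has no p orbital in the ring π system; the ring's p-orbital overlap is broken there.
Hückel's rule only applies to fully conjugated rings, so this one is simply non-aromatic.

Non-aromatic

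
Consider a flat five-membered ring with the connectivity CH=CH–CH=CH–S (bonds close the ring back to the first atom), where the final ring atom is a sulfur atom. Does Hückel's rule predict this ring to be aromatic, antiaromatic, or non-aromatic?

Check conjugation: each doubly-bonded ring atom is sp² with one p-orbital electron; the sulfur donates one lone pair from its p orbital — every position has a p orbital, so the cyclic π system is continuous.
Counting π electrons: 2 × 2 = 4 from the double-bond units + 2 from the S atom = 6.
With 6 π electrons (n = 1), the Hückel 4n+2 condition holds.
(The species described is thiophene.)

Aromatic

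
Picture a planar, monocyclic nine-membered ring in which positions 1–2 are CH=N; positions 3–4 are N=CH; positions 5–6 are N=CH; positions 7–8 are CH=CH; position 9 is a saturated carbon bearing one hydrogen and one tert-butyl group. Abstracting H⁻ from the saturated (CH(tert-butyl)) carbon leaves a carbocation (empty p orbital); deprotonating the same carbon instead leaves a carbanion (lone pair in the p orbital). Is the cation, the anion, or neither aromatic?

The anion

Once that carbon is sp², every ring atom has a p orbital and both ions are fully conjugated.
Cation: 4 × 2 + 0 = 8 π electrons → 4(2), antiaromatic.
Anion: 4 × 2 + 2 = 10 π electrons → 4(2)+2, aromatic.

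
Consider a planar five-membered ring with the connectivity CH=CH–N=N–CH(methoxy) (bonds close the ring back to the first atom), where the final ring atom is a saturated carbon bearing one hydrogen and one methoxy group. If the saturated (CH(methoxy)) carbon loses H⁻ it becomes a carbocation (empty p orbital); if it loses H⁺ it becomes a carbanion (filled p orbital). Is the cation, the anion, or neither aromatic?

The anion

In both ions every ring atom is sp² and contributes a p orbital, so both rings are fully conjugated.
Cation: 2 × 2 + 0 = 4 π electrons → 4(1), antiaromatic.
Anion: 2 × 2 + 2 = 6 π electrons → 4(1)+2, aromatic.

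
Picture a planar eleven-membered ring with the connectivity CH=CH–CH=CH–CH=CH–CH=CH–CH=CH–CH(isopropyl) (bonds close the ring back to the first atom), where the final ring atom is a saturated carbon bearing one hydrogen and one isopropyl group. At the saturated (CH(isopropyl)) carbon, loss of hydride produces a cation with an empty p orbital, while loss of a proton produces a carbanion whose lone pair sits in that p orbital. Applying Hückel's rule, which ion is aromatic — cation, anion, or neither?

The cation

In both ions every ring atom is sp² and contributes a p orbital, so both rings are fully conjugated.
Cation: 5 × 2 + 0 = 10 π electrons → 4(2)+2, aromatic.
Anion: 5 × 2 + 2 = 12 π electrons → 4(3), antiaromatic.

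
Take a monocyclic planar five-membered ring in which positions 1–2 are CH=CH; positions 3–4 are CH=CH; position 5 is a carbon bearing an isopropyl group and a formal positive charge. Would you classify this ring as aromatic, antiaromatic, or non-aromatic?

Antiaromatic

Every ring atom contributes a p orbital perpendicular to the ring (the double-bond atoms are sp², each contributing one p electron; the carbocation has an empty p orbital), so the π system is cyclic and fully conjugated.
Tallying contributions gives 2 × 2 = 4 from the double-bond units + 0 from the C(isopropyl)(+) atom = 4.
4 is a 4n count (n = 1), so the planar conjugated ring is antiaromatic.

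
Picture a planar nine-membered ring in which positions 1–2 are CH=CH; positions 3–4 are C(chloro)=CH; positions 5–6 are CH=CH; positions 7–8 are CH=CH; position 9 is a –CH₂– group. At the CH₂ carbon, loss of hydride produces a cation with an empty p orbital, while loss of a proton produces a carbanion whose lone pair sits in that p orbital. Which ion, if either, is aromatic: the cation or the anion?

The anion

Both ions have a continuous loop of p orbitals — each ring atom is sp².
Cation: 4 × 2 + 0 = 8 π electrons → 4(2), antiaromatic.
Anion: 4 × 2 + 2 = 10 π electrons → 4(2)+2, aromatic.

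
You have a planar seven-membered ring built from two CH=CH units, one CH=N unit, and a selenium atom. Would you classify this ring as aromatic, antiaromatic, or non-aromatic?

Antiaromatic

All ring atoms are sp² and supply a p orbital to the ring (each doubly-bonded ring atom is sp² with one p-orbital electron; each sp² =N– keeps its lone pair in-plane and puts one electron into the π system; the selenium donates one lone pair from its p orbital); the conjugation is uninterrupted.
Tallying contributions gives 3 × 2 = 6 from the double-bond units + 2 from the Se atom = 8.
8 = 4(2); a planar, fully conjugated 4n system is antiaromatic.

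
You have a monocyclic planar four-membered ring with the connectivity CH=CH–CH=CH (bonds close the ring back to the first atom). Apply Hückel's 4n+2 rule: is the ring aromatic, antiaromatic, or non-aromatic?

Every ring atom contributes a p orbital perpendicular to the ring (every atom in a ring double bond is sp² and brings one electron to the p orbital), so the π system is cyclic and fully conjugated.
Adding the contributions, 2 × 2 = 4 from the 2 double-bond units.
A 4n π count (4, n = 1) in a planar conjugated ring means antiaromatic.

Antiaromatic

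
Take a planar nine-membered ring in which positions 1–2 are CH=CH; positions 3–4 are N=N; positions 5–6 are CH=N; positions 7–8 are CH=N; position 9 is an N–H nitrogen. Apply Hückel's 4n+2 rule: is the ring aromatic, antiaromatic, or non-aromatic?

Aromatic

Check conjugation: the double-bond atoms are sp², each contributing one p electron; the doubly-bonded nitrogens are pyridine-type — their lone pairs lie in the ring plane, leaving one electron in the p orbital; the pyrrole-type nitrogen donates its lone pair from the p orbital — every position has a p orbital, so the cyclic π system is continuous.
Tallying contributions gives 4 × 2 = 8 from the double-bond units + 2 from the NH atom = 10.
Since 10 = 4·2 + 2, the ring meets the 4n+2 criterion.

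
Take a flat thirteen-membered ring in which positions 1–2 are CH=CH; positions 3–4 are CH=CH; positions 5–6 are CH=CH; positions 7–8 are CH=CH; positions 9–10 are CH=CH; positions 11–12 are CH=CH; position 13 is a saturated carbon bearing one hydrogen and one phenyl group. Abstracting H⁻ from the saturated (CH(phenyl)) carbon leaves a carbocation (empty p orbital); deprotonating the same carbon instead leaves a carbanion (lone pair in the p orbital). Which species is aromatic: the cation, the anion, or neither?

The anion

In either ion the ring is fully conjugated: every atom, including the new sp² carbon, supplies a p orbital.
Cation: 6 × 2 + 0 = 12 π electrons → 4(3), antiaromatic.
Anion: 6 × 2 + 2 = 14 π electrons → 4(3)+2, aromatic.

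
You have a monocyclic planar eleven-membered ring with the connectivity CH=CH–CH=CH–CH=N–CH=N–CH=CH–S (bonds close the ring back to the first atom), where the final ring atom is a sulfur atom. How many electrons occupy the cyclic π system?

Every ring atom contributes a p orbital perpendicular to the ring (each doubly-bonded ring atom is sp² with one p-orbital electron; the doubly-bonded nitrogens are pyridine-type — their lone pairs lie in the ring plane, leaving one electron in the p orbital; the sulfur donates one lone pair from its p orbital), so the π system is cyclic and fully conjugated.
π-electron count: 5 × 2 = 10 from the double-bond units + 2 from the S atom = 12.

12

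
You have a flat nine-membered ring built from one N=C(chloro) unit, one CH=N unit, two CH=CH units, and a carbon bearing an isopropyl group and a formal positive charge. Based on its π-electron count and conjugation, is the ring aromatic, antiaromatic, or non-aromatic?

Antiaromatic

All ring atoms are sp² and supply a p orbital to the ring (each doubly-bonded ring atom is sp² with one p-orbital electron; the doubly-bonded nitrogens are pyridine-type — their lone pairs lie in the ring plane, leaving one electron in the p orbital; the carbocation has an empty p orbital); the conjugation is uninterrupted.
Tallying contributions gives 4 × 2 = 8 from the double-bond units + 0 from the C(isopropyl)(+) atom = 8.
8 is a 4n count (n = 2), so the planar conjugated ring is antiaromatic.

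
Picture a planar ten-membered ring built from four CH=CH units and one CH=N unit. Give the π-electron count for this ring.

The p orbitals form a continuous loop: every atom in a ring double bond is sp² and brings one electron to the p orbital; each =N– nitrogen is pyridine-type (lone pair in the sp² plane, one electron in the p orbital). The ring is fully conjugated.
Counting π electrons: 5 × 2 = 10 from the 5 double-bond units.

10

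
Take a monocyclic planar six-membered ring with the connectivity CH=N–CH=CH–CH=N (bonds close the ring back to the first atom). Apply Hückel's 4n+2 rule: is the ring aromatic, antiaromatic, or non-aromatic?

Aromatic

Check conjugation: each doubly-bonded ring atom is sp² with one p-orbital electron; the doubly-bonded nitrogens are pyridine-type — their lone pairs lie in the ring plane, leaving one electron in the p orbital — every position has a p orbital, so the cyclic π system is continuous.
π-electron count: 3 × 2 = 6 from the 3 double-bond units.
6 = 4(1) + 2, which satisfies Hückel's 4n+2 rule.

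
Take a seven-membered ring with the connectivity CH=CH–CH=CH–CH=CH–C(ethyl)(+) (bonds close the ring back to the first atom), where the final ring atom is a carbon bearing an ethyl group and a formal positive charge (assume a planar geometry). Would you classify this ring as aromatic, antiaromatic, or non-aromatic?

Aromatic

The p orbitals form a continuous loop: the double-bond atoms are sp², each contributing one p electron; the carbocation has an empty p orbital. The ring is fully conjugated.
Counting π electrons: 3 × 2 = 6 from the double-bond units + 0 from the C(ethyl)(+) atom = 6.
That gives a 4n+2 count (6, n = 1).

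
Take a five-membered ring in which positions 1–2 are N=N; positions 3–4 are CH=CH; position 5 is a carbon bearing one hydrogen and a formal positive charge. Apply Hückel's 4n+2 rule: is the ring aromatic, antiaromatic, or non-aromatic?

Antiaromatic

Check conjugation: each doubly-bonded ring atom is sp² with one p-orbital electron; each =N– nitrogen is pyridine-type (lone pair in the sp² plane, one electron in the p orbital); the carbocation has an empty p orbital — every position has a p orbital, so the cyclic π system is continuous.
π-electron count: 2 × 2 = 4 from the double-bond units + 0 from the CH(+) atom = 4.
With 4 = 4·1 π electrons, Hückel's rule classifies the planar ring as antiaromatic.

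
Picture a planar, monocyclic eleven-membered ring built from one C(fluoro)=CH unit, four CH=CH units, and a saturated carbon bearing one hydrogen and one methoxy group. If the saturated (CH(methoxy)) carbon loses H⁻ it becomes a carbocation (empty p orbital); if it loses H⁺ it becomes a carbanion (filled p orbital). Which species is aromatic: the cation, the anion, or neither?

In both ions every ring atom is sp² and contributes a p orbital, so both rings are fully conjugated.
Cation: 5 × 2 + 0 = 10 π electrons → 4(2)+2, aromatic.
Anion: 5 × 2 + 2 = 12 π electrons → 4(3), antiaromatic.

The cation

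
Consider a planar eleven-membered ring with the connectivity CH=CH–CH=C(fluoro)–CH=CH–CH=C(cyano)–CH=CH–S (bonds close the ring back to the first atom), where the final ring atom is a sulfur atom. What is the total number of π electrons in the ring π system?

Check conjugation: every atom in a ring double bond is sp² and brings one electron to the p orbital; the sulfur donates one lone pair from its p orbital — every position has a p orbital, so the cyclic π system is continuous.
Tallying contributions gives 5 × 2 = 10 from the double-bond units + 2 from the S atom = 12.

12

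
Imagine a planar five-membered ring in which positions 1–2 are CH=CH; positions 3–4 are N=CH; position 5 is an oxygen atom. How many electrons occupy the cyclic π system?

6

Every ring atom contributes a p orbital perpendicular to the ring (each doubly-bonded ring atom is sp² with one p-orbital electron; each =N– nitrogen is pyridine-type (lone pair in the sp² plane, one electron in the p orbital); the oxygen donates one lone pair from its p orbital), so the π system is cyclic and fully conjugated.
Tallying contributions gives 2 × 2 = 4 from the double-bond units + 2 from the O atom = 6.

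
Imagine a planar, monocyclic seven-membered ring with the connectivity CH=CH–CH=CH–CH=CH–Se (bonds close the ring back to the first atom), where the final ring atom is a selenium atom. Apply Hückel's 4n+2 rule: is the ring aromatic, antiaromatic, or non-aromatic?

Antiaromatic

The p orbitals form a continuous loop: every atom in a ring double bond is sp² and brings one electron to the p orbital; the selenium donates one lone pair from its p orbital. The ring is fully conjugated.
π-electron count: 3 × 2 = 6 from the double-bond units + 2 from the Se atom = 8.
8 is a 4n count (n = 2), so the planar conjugated ring is antiaromatic.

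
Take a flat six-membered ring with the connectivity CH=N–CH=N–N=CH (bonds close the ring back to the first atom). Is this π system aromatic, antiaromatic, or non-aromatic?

Check conjugation: every atom in a ring double bond is sp² and brings one electron to the p orbital; each =N– nitrogen is pyridine-type (lone pair in the sp² plane, one electron in the p orbital) — every position has a p orbital, so the cyclic π system is continuous.
Tallying contributions gives 3 × 2 = 6 from the 3 double-bond units.
With 6 π electrons (n = 1), the Hückel 4n+2 condition holds.

Aromatic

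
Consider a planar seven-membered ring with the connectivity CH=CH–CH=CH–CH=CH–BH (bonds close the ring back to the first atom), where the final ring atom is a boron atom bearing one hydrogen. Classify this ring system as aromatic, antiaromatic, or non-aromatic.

Aromatic

All ring atoms are sp² and supply a p orbital to the ring (every atom in a ring double bond is sp² and brings one electron to the p orbital; the boron has an empty p orbital); the conjugation is uninterrupted.
Counting π electrons: 3 × 2 = 6 from the double-bond units + 0 from the BH atom = 6.
6 = 4(1) + 2, which satisfies Hückel's 4n+2 rule.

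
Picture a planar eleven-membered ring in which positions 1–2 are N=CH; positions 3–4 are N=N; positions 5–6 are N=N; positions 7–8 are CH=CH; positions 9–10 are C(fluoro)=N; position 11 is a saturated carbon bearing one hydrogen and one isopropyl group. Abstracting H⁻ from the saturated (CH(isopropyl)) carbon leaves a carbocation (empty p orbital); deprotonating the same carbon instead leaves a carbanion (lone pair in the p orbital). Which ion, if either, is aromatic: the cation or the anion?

The cation

Both ions have a continuous loop of p orbitals — each ring atom is sp².
Cation: 5 × 2 + 0 = 10 π electrons → 4(2)+2, aromatic.
Anion: 5 × 2 + 2 = 12 π electrons → 4(3), antiaromatic.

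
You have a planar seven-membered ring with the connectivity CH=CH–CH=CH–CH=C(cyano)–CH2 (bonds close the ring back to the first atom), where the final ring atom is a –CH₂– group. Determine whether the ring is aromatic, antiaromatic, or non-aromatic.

Because the tetrahedral CH₂ carbon is sp³ and has no p orbital in the ring π system at the CH2 position, the π system cannot extend all the way around the ring.
A ring that is not fully conjugated cannot be aromatic or antiaromatic regardless of its π-electron count.

Non-aromatic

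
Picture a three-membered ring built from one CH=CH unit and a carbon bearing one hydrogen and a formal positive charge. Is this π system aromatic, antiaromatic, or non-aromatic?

All ring atoms are sp² and supply a p orbital to the ring (each doubly-bonded ring atom is sp² with one p-orbital electron; the carbocation has an empty p orbital); the conjugation is uninterrupted.
Tallying contributions gives 1 × 2 = 2 from the double-bond unit + 0 from the CH(+) atom = 2.
That gives a 4n+2 count (2, n = 0).

Aromatic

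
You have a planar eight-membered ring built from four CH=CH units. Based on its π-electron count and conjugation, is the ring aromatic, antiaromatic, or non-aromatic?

Every ring atom contributes a p orbital perpendicular to the ring (each doubly-bonded ring atom is sp² with one p-orbital electron), so the π system is cyclic and fully conjugated.
Tallying contributions gives 4 × 2 = 8 from the 4 double-bond units.
8 is a 4n count (n = 2), so the planar conjugated ring is antiaromatic.

Antiaromatic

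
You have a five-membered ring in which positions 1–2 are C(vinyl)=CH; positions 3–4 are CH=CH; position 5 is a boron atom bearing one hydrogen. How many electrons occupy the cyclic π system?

Check conjugation: the double-bond atoms are sp², each contributing one p electron; the boron has an empty p orbital — every position has a p orbital, so the cyclic π system is continuous.
π-electron count: 2 × 2 = 4 from the double-bond units + 0 from the BH atom = 4.

4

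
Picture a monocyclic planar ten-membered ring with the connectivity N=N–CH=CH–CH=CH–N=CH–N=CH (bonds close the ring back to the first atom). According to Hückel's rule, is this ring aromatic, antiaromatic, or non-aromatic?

Every ring atom contributes a p orbital perpendicular to the ring (each doubly-bonded ring atom is sp² with one p-orbital electron; each =N– nitrogen is pyridine-type (lone pair in the sp² plane, one electron in the p orbital)), so the π system is cyclic and fully conjugated.
Adding the contributions, 5 × 2 = 10 from the 5 double-bond units.
With 10 π electrons (n = 2), the Hückel 4n+2 condition holds.

Aromatic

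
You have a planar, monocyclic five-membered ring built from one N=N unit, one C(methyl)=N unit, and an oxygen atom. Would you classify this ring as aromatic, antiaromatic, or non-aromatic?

The p orbitals form a continuous loop: every atom in a ring double bond is sp² and brings one electron to the p orbital; each =N– nitrogen is pyridine-type (lone pair in the sp² plane, one electron in the p orbital); the oxygen donates one lone pair from its p orbital. The ring is fully conjugated.
π-electron count: 2 × 2 = 4 from the double-bond units + 2 from the O atom = 6.
Since 6 = 4·1 + 2, the ring meets the 4n+2 criterion.

Aromatic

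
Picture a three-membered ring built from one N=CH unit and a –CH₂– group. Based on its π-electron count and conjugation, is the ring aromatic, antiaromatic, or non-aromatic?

Non-aromatic

The CH2 carbon is saturated: the tetrahedral CH₂ carbon is sp³ and has no p orbital in the ring π system. Conjugation is not continuous around the ring.
Broken conjugation rules out both aromaticity and antiaromaticity.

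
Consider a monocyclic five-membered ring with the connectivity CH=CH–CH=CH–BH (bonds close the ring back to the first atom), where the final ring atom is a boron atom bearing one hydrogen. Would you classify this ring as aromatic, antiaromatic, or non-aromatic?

Antiaromatic

All ring atoms are sp² and supply a p orbital to the ring (the double-bond atoms are sp², each contributing one p electron; the boron has an empty p orbital); the conjugation is uninterrupted.
Adding the contributions, 2 × 2 = 4 from the double-bond units + 0 from the BH atom = 4.
4 = 4(1); a planar, fully conjugated 4n system is antiaromatic.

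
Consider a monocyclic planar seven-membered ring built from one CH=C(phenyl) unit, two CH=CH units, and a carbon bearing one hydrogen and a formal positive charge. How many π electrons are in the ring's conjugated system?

The p orbitals form a continuous loop: the double-bond atoms are sp², each contributing one p electron; the carbocation has an empty p orbital. The ring is fully conjugated.
Counting π electrons: 3 × 2 = 6 from the double-bond units + 0 from the CH(+) atom = 6.

6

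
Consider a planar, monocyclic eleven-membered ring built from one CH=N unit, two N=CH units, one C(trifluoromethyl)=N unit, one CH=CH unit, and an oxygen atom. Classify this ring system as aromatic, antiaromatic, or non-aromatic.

Check conjugation: each doubly-bonded ring atom is sp² with one p-orbital electron; the doubly-bonded nitrogens are pyridine-type — their lone pairs lie in the ring plane, leaving one electron in the p orbital; the oxygen donates one lone pair from its p orbital — every position has a p orbital, so the cyclic π system is continuous.
Tallying contributions gives 5 × 2 = 10 from the double-bond units + 2 from the O atom = 12.
12 = 4(3); a planar, fully conjugated 4n system is antiaromatic.

Antiaromatic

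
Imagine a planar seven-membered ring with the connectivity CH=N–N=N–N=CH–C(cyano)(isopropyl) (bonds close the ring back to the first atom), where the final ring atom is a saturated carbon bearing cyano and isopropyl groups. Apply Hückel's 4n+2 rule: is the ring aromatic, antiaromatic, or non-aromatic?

Non-aromatic

Because that saturated carbon is sp³ and has no p orbital in the ring π system at the C(cyano)(isopropyl) position, the π system cannot extend all the way around the ring.
Hückel's rule only applies to fully conjugated rings, so this one is simply non-aromatic.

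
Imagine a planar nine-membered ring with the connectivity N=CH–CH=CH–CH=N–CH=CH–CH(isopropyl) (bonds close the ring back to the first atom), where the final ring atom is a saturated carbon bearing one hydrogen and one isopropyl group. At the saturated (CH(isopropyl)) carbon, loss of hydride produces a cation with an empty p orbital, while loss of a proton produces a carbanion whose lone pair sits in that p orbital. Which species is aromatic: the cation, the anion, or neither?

The anion

In both ions every ring atom is sp² and contributes a p orbital, so both rings are fully conjugated.
Cation: 4 × 2 + 0 = 8 π electrons → 4(2), antiaromatic.
Anion: 4 × 2 + 2 = 10 π electrons → 4(2)+2, aromatic.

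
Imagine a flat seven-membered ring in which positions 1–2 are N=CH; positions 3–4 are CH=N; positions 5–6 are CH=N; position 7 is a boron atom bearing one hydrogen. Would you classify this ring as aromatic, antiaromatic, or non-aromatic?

Aromatic

The p orbitals form a continuous loop: the double-bond atoms are sp², each contributing one p electron; each sp² =N– keeps its lone pair in-plane and puts one electron into the π system; the boron has an empty p orbital. The ring is fully conjugated.
Tallying contributions gives 3 × 2 = 6 from the double-bond units + 0 from the BH atom = 6.
Since 6 = 4·1 + 2, the ring meets the 4n+2 criterion.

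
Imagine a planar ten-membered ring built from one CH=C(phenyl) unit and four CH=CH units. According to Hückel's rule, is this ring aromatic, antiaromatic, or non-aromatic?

Aromatic

Check conjugation: the double-bond atoms are sp², each contributing one p electron — every position has a p orbital, so the cyclic π system is continuous.
π-electron count: 5 × 2 = 10 from the 5 double-bond units.
10 = 4(2) + 2, which satisfies Hückel's 4n+2 rule.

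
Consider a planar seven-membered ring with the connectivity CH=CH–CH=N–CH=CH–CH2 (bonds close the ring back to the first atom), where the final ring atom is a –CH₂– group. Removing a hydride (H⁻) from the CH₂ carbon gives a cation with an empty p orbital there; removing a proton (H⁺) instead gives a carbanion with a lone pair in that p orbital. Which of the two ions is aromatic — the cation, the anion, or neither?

The cation

In either ion the ring is fully conjugated: every atom, including the new sp² carbon, supplies a p orbital.
Cation: 3 × 2 + 0 = 6 π electrons → 4(1)+2, aromatic.
Anion: 3 × 2 + 2 = 8 π electrons → 4(2), antiaromatic.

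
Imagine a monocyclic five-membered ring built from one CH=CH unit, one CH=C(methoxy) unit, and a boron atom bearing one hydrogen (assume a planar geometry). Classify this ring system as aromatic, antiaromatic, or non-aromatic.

All ring atoms are sp² and supply a p orbital to the ring (the double-bond atoms are sp², each contributing one p electron; the boron has an empty p orbital); the conjugation is uninterrupted.
Counting π electrons: 2 × 2 = 4 from the double-bond units + 0 from the BH atom = 4.
4 = 4(1); a planar, fully conjugated 4n system is antiaromatic.

Antiaromatic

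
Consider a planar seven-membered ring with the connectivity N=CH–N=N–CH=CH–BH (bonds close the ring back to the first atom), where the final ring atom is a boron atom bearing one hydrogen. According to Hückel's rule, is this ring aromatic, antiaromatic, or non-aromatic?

Aromatic

All ring atoms are sp² and supply a p orbital to the ring (every atom in a ring double bond is sp² and brings one electron to the p orbital; each sp² =N– keeps its lone pair in-plane and puts one electron into the π system; the boron has an empty p orbital); the conjugation is uninterrupted.
Counting π electrons: 3 × 2 = 6 from the double-bond units + 0 from the BH atom = 6.
With 6 π electrons (n = 1), the Hückel 4n+2 condition holds.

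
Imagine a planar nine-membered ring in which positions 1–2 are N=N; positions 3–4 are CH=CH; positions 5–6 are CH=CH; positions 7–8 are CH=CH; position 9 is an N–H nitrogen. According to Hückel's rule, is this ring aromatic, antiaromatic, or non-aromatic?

All ring atoms are sp² and supply a p orbital to the ring (every atom in a ring double bond is sp² and brings one electron to the p orbital; each =N– nitrogen is pyridine-type (lone pair in the sp² plane, one electron in the p orbital); the pyrrole-type nitrogen donates its lone pair from the p orbital); the conjugation is uninterrupted.
Tallying contributions gives 4 × 2 = 8 from the double-bond units + 2 from the NH atom = 10.
With 10 π electrons (n = 2), the Hückel 4n+2 condition holds.

Aromatic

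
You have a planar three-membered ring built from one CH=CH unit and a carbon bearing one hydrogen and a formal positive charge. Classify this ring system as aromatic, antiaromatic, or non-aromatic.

Aromatic

The p orbitals form a continuous loop: every atom in a ring double bond is sp² and brings one electron to the p orbital; the carbocation has an empty p orbital. The ring is fully conjugated.
Tallying contributions gives 1 × 2 = 2 from the double-bond unit + 0 from the CH(+) atom = 2.
Since 2 = 4·0 + 2, the ring meets the 4n+2 criterion.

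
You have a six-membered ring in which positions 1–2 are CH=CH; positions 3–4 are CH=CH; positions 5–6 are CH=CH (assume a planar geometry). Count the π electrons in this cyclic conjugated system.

6

All ring atoms are sp² and supply a p orbital to the ring (each doubly-bonded ring atom is sp² with one p-orbital electron); the conjugation is uninterrupted.
Adding the contributions, 3 × 2 = 6 from the 3 double-bond units.
(This ring is benzene.)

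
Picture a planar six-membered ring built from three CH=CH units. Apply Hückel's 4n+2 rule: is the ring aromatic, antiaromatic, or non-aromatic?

All ring atoms are sp² and supply a p orbital to the ring (the double-bond atoms are sp², each contributing one p electron); the conjugation is uninterrupted.
Adding the contributions, 3 × 2 = 6 from the 3 double-bond units.
That gives a 4n+2 count (6, n = 1).
(This ring is benzene.)

Aromatic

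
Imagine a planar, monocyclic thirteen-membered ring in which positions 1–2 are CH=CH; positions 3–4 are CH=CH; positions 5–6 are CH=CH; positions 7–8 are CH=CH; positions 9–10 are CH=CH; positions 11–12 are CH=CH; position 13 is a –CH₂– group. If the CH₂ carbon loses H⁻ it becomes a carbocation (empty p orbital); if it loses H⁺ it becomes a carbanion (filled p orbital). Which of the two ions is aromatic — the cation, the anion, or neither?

In both ions every ring atom is sp² and contributes a p orbital, so both rings are fully conjugated.
Cation: 6 × 2 + 0 = 12 π electrons → 4(3), antiaromatic.
Anion: 6 × 2 + 2 = 14 π electrons → 4(3)+2, aromatic.

The anion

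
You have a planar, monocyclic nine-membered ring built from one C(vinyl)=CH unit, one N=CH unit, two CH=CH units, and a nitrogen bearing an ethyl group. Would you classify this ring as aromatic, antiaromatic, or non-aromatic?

Aromatic

Every ring atom contributes a p orbital perpendicular to the ring (each doubly-bonded ring atom is sp² with one p-orbital electron; the doubly-bonded nitrogens are pyridine-type — their lone pairs lie in the ring plane, leaving one electron in the p orbital; the pyrrole-type nitrogen donates its lone pair from the p orbital), so the π system is cyclic and fully conjugated.
Adding the contributions, 4 × 2 = 8 from the double-bond units + 2 from the N(ethyl) atom = 10.
10 = 4(2) + 2, which satisfies Hückel's 4n+2 rule.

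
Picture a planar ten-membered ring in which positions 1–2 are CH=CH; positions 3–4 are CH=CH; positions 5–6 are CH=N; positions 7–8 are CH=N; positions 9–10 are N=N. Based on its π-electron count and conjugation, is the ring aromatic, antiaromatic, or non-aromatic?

Check conjugation: every atom in a ring double bond is sp² and brings one electron to the p orbital; each sp² =N– keeps its lone pair in-plane and puts one electron into the π system — every position has a p orbital, so the cyclic π system is continuous.
Adding the contributions, 5 × 2 = 10 from the 5 double-bond units.
That gives a 4n+2 count (10, n = 2).

Aromatic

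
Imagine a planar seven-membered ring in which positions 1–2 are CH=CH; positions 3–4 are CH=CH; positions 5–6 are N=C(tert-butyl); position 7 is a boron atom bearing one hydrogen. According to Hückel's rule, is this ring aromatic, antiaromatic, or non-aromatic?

Check conjugation: the double-bond atoms are sp², each contributing one p electron; the doubly-bonded nitrogens are pyridine-type — their lone pairs lie in the ring plane, leaving one electron in the p orbital; the boron has an empty p orbital — every position has a p orbital, so the cyclic π system is continuous.
Counting π electrons: 3 × 2 = 6 from the double-bond units + 0 from the BH atom = 6.
With 6 π electrons (n = 1), the Hückel 4n+2 condition holds.

Aromatic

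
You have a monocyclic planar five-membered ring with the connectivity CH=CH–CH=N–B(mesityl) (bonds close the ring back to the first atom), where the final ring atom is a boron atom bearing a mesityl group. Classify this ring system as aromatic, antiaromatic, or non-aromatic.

Check conjugation: each doubly-bonded ring atom is sp² with one p-orbital electron; each =N– nitrogen is pyridine-type (lone pair in the sp² plane, one electron in the p orbital); the boron has an empty p orbital — every position has a p orbital, so the cyclic π system is continuous.
Tallying contributions gives 2 × 2 = 4 from the double-bond units + 0 from the B(mesityl) atom = 4.
4 = 4(1); a planar, fully conjugated 4n system is antiaromatic.

Antiaromatic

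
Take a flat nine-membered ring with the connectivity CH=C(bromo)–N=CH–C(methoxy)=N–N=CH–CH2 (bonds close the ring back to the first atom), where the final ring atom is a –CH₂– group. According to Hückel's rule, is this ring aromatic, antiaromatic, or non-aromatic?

Non-aromatic

Because the tetrahedral CH₂ carbon is sp³ and has no p orbital in the ring π system at the CH2 position, the π system cannot extend all the way around the ring.
Hückel's rule only applies to fully conjugated rings, so this one is simply non-aromatic.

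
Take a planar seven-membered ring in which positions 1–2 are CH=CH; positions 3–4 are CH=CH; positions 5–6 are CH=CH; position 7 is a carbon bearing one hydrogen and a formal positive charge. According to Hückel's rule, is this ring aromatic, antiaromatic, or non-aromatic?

Aromatic

Every ring atom contributes a p orbital perpendicular to the ring (the double-bond atoms are sp², each contributing one p electron; the carbocation has an empty p orbital), so the π system is cyclic and fully conjugated.
Tallying contributions gives 3 × 2 = 6 from the double-bond units + 0 from the CH(+) atom = 6.
That gives a 4n+2 count (6, n = 1).
(The species described is the tropylium cation.)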